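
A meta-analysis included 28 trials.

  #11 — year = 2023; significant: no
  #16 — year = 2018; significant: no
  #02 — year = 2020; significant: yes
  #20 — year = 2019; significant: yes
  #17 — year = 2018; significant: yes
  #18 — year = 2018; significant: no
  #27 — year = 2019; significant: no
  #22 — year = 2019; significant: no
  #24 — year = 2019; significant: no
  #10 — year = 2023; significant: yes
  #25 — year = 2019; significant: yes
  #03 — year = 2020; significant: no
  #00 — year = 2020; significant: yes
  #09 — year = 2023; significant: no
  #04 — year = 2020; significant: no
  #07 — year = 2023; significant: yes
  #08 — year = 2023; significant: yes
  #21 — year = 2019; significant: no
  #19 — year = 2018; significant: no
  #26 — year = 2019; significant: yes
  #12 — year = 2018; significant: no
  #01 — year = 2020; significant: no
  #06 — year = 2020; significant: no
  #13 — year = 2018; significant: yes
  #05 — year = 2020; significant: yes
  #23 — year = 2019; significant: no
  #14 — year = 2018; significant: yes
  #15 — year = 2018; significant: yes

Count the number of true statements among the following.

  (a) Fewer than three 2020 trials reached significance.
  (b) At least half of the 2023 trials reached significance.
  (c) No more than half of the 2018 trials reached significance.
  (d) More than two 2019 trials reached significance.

(a) 2020: |A| = 7, |A ∩ B| = 3; needs |A ∩ B| < 3 — false.
(b) 2023: |A| = 5, |A ∩ B| = 3; needs |A ∩ B| ≥ |A ∖ B| — true.
(c) 2018: |A| = 8, |A ∩ B| = 4; needs |A ∩ B| ≤ |A ∖ B| — true.
(d) 2019: |A| = 8, |A ∩ B| = 3; needs |A ∩ B| > 2 — true.

3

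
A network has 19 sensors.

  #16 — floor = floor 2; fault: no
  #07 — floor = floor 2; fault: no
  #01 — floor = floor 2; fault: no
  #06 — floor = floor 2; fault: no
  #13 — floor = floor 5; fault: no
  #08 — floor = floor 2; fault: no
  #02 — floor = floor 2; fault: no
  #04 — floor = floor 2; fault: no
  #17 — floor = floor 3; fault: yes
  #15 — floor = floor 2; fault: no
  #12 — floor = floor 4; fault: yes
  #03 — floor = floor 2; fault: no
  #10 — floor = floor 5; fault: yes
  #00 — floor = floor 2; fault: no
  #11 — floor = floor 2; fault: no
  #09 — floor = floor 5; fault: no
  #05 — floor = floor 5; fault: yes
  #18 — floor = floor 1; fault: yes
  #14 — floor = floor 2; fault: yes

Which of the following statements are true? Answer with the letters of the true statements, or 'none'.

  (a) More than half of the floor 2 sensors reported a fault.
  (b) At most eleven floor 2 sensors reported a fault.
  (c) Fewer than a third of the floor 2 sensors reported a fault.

|A| = 12, |A ∩ B| = 1, |A ∖ B| = 11.
(a) |A ∩ B| > |A ∖ B|: fails.
(b) |A ∩ B| ≤ 11: holds.
(c) |A ∩ B| / |A| < 1/3: holds.

(b), (c)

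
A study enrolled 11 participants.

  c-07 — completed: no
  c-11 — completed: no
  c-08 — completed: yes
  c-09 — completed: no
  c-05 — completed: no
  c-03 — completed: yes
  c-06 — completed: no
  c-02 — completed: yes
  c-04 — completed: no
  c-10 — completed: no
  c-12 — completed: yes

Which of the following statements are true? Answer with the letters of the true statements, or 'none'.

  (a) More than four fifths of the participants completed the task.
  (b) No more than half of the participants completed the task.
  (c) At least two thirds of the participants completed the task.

(b)

|A| = 11, |A ∩ B| = 4, |A ∖ B| = 7.
(a) |A ∩ B| / |A| > 4/5: fails.
(b) |A ∩ B| ≤ |A ∖ B|: holds.
(c) |A ∩ B| / |A| ≥ 2/3: fails.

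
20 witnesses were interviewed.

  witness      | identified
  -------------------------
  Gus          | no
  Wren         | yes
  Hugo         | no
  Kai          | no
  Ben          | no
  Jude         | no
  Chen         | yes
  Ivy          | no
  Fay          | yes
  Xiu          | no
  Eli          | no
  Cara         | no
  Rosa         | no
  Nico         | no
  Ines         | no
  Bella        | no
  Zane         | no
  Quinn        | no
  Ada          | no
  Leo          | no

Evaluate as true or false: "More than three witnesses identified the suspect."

False

Truth condition: |A ∩ B| > 3.
|A| = 20, |A ∩ B| = 3, |A ∖ B| = 17.
|A ∩ B| = 3, so the statement is false.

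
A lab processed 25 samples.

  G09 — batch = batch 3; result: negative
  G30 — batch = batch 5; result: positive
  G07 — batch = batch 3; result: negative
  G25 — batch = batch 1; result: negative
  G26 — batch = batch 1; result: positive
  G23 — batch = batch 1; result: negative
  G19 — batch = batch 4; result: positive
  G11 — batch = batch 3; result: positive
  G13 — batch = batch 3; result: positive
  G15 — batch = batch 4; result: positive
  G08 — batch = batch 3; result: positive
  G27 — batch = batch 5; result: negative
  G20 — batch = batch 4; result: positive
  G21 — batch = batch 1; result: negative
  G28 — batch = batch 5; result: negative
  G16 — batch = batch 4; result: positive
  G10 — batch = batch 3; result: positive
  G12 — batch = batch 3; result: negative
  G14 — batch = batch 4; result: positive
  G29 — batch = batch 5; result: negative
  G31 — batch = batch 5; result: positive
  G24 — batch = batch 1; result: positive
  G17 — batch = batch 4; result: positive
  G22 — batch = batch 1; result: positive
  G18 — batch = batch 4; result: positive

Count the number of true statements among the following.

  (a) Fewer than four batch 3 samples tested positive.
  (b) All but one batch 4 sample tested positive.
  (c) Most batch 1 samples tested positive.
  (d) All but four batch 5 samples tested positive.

0

(a) batch 3: |A| = 7, |A ∩ B| = 4; needs |A ∩ B| < 4 — false.
(b) batch 4: |A| = 7, |A ∩ B| = 7; needs |A ∖ B| = 1 — false.
(c) batch 1: |A| = 6, |A ∩ B| = 3; needs |A ∩ B| > |A ∖ B| — false.
(d) batch 5: |A| = 5, |A ∩ B| = 2; needs |A ∖ B| = 4 — false.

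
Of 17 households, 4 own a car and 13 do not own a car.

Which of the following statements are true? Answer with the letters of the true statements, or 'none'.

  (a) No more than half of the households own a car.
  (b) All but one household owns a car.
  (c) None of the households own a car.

(a)

|A| = 17, |A ∩ B| = 4, |A ∖ B| = 13.
(a) |A ∩ B| ≤ |A ∖ B|: holds.
(b) |A ∖ B| = 1: fails.
(c) A ∩ B = ∅ (|A ∩ B| = 0): fails.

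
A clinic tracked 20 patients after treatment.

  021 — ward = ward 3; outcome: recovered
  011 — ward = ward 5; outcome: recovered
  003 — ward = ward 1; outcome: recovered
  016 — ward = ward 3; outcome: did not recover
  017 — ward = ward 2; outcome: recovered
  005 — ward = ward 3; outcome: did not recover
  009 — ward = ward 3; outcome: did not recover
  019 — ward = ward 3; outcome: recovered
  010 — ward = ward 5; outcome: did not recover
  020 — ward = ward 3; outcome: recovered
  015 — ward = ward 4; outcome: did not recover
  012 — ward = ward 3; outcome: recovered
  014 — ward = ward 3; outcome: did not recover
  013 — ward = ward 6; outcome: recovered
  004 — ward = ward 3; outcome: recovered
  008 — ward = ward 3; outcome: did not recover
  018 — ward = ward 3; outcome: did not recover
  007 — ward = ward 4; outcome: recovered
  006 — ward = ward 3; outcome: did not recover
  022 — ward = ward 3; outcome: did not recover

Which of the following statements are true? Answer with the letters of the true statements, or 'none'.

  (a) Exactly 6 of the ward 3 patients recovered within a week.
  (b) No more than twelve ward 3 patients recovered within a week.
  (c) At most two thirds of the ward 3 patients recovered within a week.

(b), (c)

|A| = 13, |A ∩ B| = 5, |A ∖ B| = 8.
(a) |A ∩ B| = 6: fails.
(b) |A ∩ B| ≤ 12: holds.
(c) |A ∩ B| / |A| ≤ 2/3: holds.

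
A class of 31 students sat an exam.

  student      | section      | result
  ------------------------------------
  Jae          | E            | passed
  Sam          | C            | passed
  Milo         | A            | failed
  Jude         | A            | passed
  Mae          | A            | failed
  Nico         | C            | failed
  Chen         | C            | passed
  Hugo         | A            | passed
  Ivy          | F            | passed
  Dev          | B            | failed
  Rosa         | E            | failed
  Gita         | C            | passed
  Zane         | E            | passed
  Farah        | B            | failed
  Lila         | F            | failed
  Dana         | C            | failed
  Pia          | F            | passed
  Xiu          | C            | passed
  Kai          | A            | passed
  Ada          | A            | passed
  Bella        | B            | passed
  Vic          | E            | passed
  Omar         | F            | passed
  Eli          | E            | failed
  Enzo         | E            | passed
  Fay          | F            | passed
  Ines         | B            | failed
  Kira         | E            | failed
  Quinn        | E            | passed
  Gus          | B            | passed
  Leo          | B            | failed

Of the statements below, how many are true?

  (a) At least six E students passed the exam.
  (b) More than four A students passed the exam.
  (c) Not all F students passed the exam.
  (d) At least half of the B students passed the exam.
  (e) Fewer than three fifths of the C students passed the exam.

(a) E: |A| = 8, |A ∩ B| = 5; needs |A ∩ B| ≥ 6 — false.
(b) A: |A| = 6, |A ∩ B| = 4; needs |A ∩ B| > 4 — false.
(c) F: |A| = 5, |A ∩ B| = 4; needs A ⊄ B (|A ∖ B| ≥ 1) — true.
(d) B: |A| = 6, |A ∩ B| = 2; needs |A ∩ B| ≥ |A ∖ B| — false.
(e) C: |A| = 6, |A ∩ B| = 4; needs |A ∩ B| / |A| < 3/5 — false.

1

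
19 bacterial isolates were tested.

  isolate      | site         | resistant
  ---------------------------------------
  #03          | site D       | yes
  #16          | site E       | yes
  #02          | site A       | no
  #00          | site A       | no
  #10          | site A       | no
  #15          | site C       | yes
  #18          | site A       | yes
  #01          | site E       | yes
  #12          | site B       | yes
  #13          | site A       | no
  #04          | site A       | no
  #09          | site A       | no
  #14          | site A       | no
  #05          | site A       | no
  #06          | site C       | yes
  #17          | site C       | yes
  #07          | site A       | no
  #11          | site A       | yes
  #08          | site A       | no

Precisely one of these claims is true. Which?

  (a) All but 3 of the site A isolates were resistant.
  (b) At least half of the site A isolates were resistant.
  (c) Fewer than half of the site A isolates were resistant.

|A| = 12, |A ∩ B| = 2, |A ∖ B| = 10.
(a) requires |A ∖ B| = 3: false.
(b) requires |A ∩ B| ≥ |A ∖ B|: false.
(c) requires |A ∩ B| < |A ∖ B|: true.

(c)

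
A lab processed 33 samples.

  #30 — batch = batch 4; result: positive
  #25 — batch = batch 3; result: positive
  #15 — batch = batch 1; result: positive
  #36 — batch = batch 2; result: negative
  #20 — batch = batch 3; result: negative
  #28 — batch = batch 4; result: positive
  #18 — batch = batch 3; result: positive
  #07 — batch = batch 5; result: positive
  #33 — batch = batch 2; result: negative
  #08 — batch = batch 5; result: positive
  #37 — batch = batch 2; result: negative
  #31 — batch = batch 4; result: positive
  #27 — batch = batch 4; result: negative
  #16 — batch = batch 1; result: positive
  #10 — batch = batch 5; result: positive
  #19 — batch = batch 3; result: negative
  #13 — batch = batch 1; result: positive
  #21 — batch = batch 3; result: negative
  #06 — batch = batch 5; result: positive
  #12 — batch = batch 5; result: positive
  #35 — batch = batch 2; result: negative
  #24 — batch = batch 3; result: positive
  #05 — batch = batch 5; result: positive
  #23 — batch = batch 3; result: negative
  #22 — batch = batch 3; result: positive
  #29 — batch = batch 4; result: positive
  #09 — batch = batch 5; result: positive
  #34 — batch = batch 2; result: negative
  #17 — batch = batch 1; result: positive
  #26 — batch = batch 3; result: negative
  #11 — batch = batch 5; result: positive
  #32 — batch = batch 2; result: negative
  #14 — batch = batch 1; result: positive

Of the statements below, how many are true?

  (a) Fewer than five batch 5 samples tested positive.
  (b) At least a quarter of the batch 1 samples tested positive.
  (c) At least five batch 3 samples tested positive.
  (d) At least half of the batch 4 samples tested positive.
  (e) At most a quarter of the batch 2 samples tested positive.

3

(a) batch 5: |A| = 8, |A ∩ B| = 8; needs |A ∩ B| < 5 — false.
(b) batch 1: |A| = 5, |A ∩ B| = 5; needs |A ∩ B| / |A| ≥ 1/4 — true.
(c) batch 3: |A| = 9, |A ∩ B| = 4; needs |A ∩ B| ≥ 5 — false.
(d) batch 4: |A| = 5, |A ∩ B| = 4; needs |A ∩ B| ≥ |A ∖ B| — true.
(e) batch 2: |A| = 6, |A ∩ B| = 0; needs |A ∩ B| / |A| ≤ 1/4 — true.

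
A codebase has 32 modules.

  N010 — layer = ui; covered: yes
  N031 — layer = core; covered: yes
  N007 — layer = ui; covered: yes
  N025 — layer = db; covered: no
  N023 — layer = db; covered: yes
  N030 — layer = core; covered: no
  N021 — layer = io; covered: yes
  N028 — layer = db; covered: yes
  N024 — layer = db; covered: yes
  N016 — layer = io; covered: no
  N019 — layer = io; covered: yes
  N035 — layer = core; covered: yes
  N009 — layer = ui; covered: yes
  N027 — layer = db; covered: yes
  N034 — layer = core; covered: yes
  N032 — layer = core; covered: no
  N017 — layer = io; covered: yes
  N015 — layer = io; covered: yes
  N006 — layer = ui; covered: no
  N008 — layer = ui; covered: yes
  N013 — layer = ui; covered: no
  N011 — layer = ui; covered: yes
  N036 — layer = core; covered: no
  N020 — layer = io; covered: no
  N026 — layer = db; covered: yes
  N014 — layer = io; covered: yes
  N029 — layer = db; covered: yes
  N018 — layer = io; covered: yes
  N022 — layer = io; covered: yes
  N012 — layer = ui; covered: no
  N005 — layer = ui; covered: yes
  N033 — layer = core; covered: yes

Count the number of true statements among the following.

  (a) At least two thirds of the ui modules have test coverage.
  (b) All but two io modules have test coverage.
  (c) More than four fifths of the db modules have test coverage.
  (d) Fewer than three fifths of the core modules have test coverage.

4

(a) ui: |A| = 9, |A ∩ B| = 6; needs |A ∩ B| / |A| ≥ 2/3 — true.
(b) io: |A| = 9, |A ∩ B| = 7; needs |A ∖ B| = 2 — true.
(c) db: |A| = 7, |A ∩ B| = 6; needs |A ∩ B| / |A| > 4/5 — true.
(d) core: |A| = 7, |A ∩ B| = 4; needs |A ∩ B| / |A| < 3/5 — true.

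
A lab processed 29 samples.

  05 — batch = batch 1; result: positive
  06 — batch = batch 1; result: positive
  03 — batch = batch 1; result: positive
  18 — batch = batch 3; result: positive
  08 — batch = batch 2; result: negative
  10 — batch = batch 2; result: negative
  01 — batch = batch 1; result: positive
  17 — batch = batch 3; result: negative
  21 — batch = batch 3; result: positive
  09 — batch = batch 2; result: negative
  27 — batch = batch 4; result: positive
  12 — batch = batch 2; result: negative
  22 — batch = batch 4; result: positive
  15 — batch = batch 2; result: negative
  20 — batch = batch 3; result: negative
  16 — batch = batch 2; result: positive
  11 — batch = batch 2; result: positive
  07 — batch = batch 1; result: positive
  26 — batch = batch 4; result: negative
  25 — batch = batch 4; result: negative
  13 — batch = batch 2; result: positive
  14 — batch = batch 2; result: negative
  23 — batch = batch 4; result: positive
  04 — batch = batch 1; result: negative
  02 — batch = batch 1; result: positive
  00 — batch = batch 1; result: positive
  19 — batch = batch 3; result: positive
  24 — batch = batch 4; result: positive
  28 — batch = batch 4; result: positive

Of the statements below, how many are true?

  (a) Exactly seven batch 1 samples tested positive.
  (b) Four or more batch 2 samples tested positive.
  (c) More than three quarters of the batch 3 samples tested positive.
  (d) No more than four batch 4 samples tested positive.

1

(a) batch 1: |A| = 8, |A ∩ B| = 7; needs |A ∩ B| = 7 — true.
(b) batch 2: |A| = 9, |A ∩ B| = 3; needs |A ∩ B| ≥ 4 — false.
(c) batch 3: |A| = 5, |A ∩ B| = 3; needs |A ∩ B| / |A| > 3/4 — false.
(d) batch 4: |A| = 7, |A ∩ B| = 5; needs |A ∩ B| ≤ 4 — false.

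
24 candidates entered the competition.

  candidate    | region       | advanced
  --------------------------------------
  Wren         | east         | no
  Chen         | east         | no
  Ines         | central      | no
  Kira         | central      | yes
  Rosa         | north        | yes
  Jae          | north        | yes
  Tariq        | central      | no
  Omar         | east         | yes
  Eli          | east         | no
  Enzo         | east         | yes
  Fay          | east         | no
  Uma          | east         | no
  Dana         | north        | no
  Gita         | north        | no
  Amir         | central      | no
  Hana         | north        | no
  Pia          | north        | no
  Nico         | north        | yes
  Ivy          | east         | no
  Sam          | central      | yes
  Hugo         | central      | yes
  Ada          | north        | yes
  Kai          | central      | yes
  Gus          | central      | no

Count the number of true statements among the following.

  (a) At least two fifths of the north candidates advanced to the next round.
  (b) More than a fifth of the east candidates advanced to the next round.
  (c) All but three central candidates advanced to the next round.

(a) north: |A| = 8, |A ∩ B| = 4; needs |A ∩ B| / |A| ≥ 2/5 — true.
(b) east: |A| = 8, |A ∩ B| = 2; needs |A ∩ B| / |A| > 1/5 — true.
(c) central: |A| = 8, |A ∩ B| = 4; needs |A ∖ B| = 3 — false.

2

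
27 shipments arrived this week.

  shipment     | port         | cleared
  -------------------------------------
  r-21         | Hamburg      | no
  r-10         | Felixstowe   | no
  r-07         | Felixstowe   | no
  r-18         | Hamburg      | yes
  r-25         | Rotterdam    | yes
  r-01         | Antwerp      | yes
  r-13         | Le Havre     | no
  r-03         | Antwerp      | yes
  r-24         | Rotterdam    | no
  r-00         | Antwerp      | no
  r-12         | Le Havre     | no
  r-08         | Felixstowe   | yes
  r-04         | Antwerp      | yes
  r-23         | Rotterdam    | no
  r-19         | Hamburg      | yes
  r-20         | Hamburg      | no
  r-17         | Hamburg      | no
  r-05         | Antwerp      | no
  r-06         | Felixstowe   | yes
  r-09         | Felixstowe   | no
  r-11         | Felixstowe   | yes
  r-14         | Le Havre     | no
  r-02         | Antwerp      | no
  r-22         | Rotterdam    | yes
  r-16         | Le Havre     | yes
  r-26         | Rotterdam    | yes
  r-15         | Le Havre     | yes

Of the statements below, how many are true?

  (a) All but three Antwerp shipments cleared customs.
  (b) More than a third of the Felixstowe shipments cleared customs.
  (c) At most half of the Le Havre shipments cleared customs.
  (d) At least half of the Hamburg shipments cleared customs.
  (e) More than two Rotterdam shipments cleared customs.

(a) Antwerp: |A| = 6, |A ∩ B| = 3; needs |A ∖ B| = 3 — true.
(b) Felixstowe: |A| = 6, |A ∩ B| = 3; needs |A ∩ B| / |A| > 1/3 — true.
(c) Le Havre: |A| = 5, |A ∩ B| = 2; needs |A ∩ B| ≤ |A ∖ B| — true.
(d) Hamburg: |A| = 5, |A ∩ B| = 2; needs |A ∩ B| ≥ |A ∖ B| — false.
(e) Rotterdam: |A| = 5, |A ∩ B| = 3; needs |A ∩ B| > 2 — true.

4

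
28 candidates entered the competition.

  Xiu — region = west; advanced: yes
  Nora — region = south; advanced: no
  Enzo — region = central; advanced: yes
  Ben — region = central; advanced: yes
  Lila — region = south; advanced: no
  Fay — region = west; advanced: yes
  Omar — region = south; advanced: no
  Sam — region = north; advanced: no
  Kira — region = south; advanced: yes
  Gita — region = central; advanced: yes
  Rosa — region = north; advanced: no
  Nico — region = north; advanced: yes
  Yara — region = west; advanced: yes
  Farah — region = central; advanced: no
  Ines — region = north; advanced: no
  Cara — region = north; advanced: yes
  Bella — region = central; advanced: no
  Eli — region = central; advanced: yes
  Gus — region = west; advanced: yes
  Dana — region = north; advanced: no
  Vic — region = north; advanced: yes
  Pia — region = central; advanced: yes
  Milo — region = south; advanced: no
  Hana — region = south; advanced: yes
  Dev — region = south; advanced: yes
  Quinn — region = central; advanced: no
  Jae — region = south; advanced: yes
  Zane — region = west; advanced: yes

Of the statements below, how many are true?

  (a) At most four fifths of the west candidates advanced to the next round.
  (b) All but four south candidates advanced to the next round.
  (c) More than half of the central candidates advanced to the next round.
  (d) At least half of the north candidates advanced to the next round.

(a) west: |A| = 5, |A ∩ B| = 5; needs |A ∩ B| / |A| ≤ 4/5 — false.
(b) south: |A| = 8, |A ∩ B| = 4; needs |A ∖ B| = 4 — true.
(c) central: |A| = 8, |A ∩ B| = 5; needs |A ∩ B| > |A ∖ B| — true.
(d) north: |A| = 7, |A ∩ B| = 3; needs |A ∩ B| ≥ |A ∖ B| — false.

2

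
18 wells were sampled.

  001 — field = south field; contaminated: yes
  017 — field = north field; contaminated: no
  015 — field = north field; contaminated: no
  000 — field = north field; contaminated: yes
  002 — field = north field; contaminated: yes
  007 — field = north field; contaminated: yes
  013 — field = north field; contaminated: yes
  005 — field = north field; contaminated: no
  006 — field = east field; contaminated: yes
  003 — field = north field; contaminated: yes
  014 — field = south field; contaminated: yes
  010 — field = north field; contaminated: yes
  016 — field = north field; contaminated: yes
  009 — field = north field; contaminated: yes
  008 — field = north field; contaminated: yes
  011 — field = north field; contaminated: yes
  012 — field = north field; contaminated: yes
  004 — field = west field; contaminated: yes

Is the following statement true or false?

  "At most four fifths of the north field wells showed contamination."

True

Truth condition: |A ∩ B| / |A| ≤ 4/5.
A (the restrictor) = {017, 015, 000, 002, 007, 013, 005, 003, 010, 016, 009, 008, 011, 012}, |A| = 14.
A ∩ B = {000, 002, 007, 013, 003, 010, 016, 009, 008, 011, 012}, so |A ∩ B| = 11.
A ∖ B = {017, 015, 005}, so |A ∖ B| = 3.
|A ∩ B|/|A| = 11/14, so the statement is true.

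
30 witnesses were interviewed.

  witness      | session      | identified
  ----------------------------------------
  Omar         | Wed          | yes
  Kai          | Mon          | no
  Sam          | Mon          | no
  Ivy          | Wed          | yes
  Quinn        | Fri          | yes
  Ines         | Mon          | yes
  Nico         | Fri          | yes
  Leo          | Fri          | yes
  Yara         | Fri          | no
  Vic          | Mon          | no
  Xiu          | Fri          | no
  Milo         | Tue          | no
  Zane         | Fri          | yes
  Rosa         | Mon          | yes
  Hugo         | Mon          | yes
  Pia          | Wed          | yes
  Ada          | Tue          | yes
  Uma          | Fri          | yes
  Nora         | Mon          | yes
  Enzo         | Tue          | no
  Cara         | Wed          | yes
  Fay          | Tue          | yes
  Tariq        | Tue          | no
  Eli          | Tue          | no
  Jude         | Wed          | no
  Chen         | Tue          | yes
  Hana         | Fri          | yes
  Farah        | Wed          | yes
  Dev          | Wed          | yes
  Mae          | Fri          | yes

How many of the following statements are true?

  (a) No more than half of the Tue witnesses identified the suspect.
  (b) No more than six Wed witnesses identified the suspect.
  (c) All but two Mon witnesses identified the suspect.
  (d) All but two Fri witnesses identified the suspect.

3

(a) Tue: |A| = 7, |A ∩ B| = 3; needs |A ∩ B| ≤ |A ∖ B| — true.
(b) Wed: |A| = 7, |A ∩ B| = 6; needs |A ∩ B| ≤ 6 — true.
(c) Mon: |A| = 7, |A ∩ B| = 4; needs |A ∖ B| = 2 — false.
(d) Fri: |A| = 9, |A ∩ B| = 7; needs |A ∖ B| = 2 — true.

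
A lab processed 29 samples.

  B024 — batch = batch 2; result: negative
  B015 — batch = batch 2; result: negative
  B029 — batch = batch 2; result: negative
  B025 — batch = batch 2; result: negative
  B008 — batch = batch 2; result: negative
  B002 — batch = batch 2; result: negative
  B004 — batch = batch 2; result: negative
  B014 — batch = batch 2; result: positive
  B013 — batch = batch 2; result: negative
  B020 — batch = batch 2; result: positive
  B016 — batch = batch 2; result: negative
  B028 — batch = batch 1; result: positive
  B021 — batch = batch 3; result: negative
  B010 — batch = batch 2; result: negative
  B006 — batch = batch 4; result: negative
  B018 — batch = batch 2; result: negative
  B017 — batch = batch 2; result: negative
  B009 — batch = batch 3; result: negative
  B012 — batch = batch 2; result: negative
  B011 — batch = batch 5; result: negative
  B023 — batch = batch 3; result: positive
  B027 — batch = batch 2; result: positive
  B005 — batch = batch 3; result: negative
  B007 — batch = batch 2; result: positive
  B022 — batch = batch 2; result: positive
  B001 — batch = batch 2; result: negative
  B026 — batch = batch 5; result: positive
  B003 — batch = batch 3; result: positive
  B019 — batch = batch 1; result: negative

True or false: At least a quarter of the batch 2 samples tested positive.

Truth condition: |A ∩ B| / |A| ≥ 1/4.
|A| = 19, |A ∩ B| = 5, |A ∖ B| = 14.
|A ∩ B|/|A| = 5/19, so the statement is true.

True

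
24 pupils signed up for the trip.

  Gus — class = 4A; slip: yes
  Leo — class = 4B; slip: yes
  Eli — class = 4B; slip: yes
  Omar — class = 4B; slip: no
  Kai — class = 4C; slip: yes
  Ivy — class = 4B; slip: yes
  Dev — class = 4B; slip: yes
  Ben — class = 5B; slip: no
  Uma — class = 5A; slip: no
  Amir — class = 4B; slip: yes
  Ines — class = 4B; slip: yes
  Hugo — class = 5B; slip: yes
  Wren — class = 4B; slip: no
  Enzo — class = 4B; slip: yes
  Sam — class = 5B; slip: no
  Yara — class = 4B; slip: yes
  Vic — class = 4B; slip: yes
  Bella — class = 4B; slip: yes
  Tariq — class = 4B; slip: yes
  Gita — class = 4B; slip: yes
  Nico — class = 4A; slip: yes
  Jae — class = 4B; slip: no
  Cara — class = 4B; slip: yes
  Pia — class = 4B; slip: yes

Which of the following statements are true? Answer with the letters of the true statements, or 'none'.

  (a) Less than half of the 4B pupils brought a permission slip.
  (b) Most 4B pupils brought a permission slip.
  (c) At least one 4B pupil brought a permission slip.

(b), (c)

|A| = 17, |A ∩ B| = 14, |A ∖ B| = 3.
(a) |A ∩ B| < |A ∖ B|: fails.
(b) |A ∩ B| > |A ∖ B|: holds.
(c) A ∩ B ≠ ∅ (|A ∩ B| ≥ 1): holds.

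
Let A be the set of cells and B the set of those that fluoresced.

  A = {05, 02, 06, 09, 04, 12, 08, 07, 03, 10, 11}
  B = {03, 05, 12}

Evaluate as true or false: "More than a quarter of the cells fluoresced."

'More than a quarter of the cells fluoresced' holds iff |A ∩ B| / |A| > 1/4.
A (the restrictor) = {05, 02, 06, 09, 04, 12, 08, 07, 03, 10, 11}, |A| = 11.
A ∩ B = {05, 12, 03}, so |A ∩ B| = 3.
A ∖ B = {02, 06, 09, 04, 08, 07, 10, 11}, so |A ∖ B| = 8.
|A ∩ B|/|A| = 3/11, so the statement is true.

True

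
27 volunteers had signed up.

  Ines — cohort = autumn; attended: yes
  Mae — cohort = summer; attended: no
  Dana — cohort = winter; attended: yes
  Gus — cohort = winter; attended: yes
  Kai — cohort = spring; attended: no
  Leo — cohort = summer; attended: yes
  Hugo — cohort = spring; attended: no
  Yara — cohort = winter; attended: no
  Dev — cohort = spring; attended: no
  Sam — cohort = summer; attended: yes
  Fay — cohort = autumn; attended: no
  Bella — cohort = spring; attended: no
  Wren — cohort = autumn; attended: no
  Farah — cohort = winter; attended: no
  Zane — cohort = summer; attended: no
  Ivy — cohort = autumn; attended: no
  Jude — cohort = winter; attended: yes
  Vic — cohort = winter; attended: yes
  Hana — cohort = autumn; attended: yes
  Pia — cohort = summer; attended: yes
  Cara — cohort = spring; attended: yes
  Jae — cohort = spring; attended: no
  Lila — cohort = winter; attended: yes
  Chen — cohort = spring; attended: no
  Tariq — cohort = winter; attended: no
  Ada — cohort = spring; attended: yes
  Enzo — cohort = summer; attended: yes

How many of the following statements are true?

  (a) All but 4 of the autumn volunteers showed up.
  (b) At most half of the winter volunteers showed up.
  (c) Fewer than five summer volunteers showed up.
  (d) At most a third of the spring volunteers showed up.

2

(a) autumn: |A| = 5, |A ∩ B| = 2; needs |A ∖ B| = 4 — false.
(b) winter: |A| = 8, |A ∩ B| = 5; needs |A ∩ B| ≤ |A ∖ B| — false.
(c) summer: |A| = 6, |A ∩ B| = 4; needs |A ∩ B| < 5 — true.
(d) spring: |A| = 8, |A ∩ B| = 2; needs |A ∩ B| / |A| ≤ 1/3 — true.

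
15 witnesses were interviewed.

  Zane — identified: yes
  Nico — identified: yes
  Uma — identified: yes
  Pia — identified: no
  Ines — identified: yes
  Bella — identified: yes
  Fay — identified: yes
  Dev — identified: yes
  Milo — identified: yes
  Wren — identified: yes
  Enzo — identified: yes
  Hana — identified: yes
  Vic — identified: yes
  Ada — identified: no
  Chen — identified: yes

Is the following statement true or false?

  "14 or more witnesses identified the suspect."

'14 or more witnesses identified the suspect' holds iff |A ∩ B| ≥ 14.
|A| = 15, |A ∩ B| = 13, |A ∖ B| = 2.
|A ∩ B| = 13, so the statement is false.

False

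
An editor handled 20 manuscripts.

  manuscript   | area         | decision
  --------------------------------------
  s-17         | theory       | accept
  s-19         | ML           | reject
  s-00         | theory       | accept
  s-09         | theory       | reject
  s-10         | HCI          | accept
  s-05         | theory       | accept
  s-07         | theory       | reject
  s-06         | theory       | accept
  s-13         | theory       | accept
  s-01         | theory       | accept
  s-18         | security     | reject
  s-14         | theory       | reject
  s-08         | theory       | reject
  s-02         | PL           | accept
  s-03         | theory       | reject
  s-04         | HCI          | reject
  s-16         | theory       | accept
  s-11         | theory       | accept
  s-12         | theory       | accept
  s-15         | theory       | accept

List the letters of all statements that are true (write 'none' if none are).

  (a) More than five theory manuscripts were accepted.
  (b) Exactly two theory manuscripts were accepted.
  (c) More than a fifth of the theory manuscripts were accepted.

|A| = 15, |A ∩ B| = 10, |A ∖ B| = 5.
(a) |A ∩ B| > 5: holds.
(b) |A ∩ B| = 2: fails.
(c) |A ∩ B| / |A| > 1/5: holds.

(a), (c)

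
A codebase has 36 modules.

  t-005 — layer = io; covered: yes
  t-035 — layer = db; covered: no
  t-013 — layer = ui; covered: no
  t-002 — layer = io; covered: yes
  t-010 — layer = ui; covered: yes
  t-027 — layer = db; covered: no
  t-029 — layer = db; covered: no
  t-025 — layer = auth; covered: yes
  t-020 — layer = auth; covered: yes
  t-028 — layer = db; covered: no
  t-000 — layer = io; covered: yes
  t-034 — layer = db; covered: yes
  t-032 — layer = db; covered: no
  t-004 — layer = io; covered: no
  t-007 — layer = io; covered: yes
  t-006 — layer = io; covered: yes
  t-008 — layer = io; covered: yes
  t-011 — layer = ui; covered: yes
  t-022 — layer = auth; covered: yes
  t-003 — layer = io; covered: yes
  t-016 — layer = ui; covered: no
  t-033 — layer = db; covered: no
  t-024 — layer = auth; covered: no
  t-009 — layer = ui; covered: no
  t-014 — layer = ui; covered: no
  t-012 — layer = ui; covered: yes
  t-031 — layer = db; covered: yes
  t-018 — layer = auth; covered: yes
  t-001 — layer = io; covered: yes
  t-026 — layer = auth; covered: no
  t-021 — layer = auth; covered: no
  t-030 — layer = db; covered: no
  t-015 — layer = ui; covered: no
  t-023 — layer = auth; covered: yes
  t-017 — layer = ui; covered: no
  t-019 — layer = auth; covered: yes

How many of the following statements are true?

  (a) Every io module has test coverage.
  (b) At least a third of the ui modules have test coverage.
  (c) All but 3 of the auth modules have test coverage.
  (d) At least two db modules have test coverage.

(a) io: |A| = 9, |A ∩ B| = 8; needs A ⊆ B, i.e. every element of A is in B (|A ∖ B| = 0) — false.
(b) ui: |A| = 9, |A ∩ B| = 3; needs |A ∩ B| / |A| ≥ 1/3 — true.
(c) auth: |A| = 9, |A ∩ B| = 6; needs |A ∖ B| = 3 — true.
(d) db: |A| = 9, |A ∩ B| = 2; needs |A ∩ B| ≥ 2 — true.

3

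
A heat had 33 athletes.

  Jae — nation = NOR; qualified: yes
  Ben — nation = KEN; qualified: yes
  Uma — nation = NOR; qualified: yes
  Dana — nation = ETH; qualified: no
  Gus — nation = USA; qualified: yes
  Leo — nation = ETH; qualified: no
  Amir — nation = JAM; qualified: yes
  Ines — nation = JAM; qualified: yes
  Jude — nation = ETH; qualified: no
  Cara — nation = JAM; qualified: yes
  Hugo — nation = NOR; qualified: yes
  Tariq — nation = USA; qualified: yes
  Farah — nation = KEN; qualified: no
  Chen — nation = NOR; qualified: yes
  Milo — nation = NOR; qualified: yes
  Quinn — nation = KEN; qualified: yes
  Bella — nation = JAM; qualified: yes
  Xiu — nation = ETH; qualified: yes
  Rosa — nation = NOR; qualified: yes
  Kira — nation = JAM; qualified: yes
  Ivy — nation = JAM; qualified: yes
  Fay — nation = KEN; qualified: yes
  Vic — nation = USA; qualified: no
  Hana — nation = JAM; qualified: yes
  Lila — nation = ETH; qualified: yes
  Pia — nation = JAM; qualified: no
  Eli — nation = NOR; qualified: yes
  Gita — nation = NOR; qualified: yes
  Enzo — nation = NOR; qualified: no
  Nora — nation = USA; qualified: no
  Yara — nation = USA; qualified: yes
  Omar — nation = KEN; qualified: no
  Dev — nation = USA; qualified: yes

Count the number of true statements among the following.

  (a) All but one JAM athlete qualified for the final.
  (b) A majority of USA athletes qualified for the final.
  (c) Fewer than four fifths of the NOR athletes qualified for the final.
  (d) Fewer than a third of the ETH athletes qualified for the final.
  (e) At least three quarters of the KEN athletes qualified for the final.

(a) JAM: |A| = 8, |A ∩ B| = 7; needs |A ∖ B| = 1 — true.
(b) USA: |A| = 6, |A ∩ B| = 4; needs |A ∩ B| > |A ∖ B| — true.
(c) NOR: |A| = 9, |A ∩ B| = 8; needs |A ∩ B| / |A| < 4/5 — false.
(d) ETH: |A| = 5, |A ∩ B| = 2; needs |A ∩ B| / |A| < 1/3 — false.
(e) KEN: |A| = 5, |A ∩ B| = 3; needs |A ∩ B| / |A| ≥ 3/4 — false.

2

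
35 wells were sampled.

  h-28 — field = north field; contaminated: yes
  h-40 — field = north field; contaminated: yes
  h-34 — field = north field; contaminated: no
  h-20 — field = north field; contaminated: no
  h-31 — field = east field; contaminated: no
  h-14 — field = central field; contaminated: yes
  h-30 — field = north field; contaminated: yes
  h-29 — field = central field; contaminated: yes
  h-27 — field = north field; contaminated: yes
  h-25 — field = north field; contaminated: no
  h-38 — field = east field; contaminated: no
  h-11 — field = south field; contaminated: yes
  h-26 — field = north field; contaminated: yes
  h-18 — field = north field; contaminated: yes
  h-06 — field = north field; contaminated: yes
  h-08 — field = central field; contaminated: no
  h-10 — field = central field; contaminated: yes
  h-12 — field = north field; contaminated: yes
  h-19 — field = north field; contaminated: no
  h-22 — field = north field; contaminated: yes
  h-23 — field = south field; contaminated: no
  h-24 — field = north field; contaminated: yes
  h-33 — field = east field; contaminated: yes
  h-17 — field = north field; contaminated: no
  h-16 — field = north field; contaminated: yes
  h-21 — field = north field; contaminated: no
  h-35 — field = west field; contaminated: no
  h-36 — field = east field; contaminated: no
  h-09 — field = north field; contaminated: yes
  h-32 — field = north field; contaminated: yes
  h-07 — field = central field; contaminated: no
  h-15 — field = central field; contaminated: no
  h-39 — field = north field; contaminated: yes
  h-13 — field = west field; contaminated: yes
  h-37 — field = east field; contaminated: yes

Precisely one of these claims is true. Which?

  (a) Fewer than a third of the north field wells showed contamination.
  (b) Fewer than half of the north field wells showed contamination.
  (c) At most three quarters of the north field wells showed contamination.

|A| = 20, |A ∩ B| = 14, |A ∖ B| = 6.
(a) requires |A ∩ B| / |A| < 1/3: false.
(b) requires |A ∩ B| < |A ∖ B|: false.
(c) requires |A ∩ B| / |A| ≤ 3/4: true.

(c)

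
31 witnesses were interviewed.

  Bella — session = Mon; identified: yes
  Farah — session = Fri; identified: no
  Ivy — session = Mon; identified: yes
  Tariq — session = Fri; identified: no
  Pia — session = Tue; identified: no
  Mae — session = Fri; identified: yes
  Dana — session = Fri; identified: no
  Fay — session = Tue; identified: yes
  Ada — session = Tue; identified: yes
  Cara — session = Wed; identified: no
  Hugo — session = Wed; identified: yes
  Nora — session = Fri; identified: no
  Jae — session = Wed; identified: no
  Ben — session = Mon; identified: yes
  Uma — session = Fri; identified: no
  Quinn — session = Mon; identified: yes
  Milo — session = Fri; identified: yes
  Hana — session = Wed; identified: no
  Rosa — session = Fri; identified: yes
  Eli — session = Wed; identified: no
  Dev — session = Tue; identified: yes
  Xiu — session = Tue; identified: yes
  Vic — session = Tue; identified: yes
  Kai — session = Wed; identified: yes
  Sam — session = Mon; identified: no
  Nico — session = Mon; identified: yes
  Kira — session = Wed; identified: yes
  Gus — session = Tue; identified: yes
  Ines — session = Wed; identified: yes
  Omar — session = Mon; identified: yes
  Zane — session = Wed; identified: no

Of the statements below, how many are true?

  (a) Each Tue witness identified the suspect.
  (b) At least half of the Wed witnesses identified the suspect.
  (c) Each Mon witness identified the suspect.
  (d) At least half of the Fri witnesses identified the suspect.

(a) Tue: |A| = 7, |A ∩ B| = 6; needs A ⊆ B, i.e. every element of A is in B (|A ∖ B| = 0) — false.
(b) Wed: |A| = 9, |A ∩ B| = 4; needs |A ∩ B| ≥ |A ∖ B| — false.
(c) Mon: |A| = 7, |A ∩ B| = 6; needs A ⊆ B, i.e. every element of A is in B (|A ∖ B| = 0) — false.
(d) Fri: |A| = 8, |A ∩ B| = 3; needs |A ∩ B| ≥ |A ∖ B| — false.

0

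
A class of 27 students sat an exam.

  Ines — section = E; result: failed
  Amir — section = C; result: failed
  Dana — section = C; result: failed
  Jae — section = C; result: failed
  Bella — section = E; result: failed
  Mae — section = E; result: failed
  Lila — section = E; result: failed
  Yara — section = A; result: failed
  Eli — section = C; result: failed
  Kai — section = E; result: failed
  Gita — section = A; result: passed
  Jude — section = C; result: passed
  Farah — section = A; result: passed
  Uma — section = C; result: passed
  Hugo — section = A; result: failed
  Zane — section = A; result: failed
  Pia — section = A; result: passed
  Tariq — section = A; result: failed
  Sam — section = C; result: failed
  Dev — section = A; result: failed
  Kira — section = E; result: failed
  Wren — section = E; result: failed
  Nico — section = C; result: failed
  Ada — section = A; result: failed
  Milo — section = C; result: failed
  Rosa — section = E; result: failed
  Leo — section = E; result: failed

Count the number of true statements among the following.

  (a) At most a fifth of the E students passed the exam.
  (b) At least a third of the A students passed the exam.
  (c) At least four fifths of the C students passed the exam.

(a) E: |A| = 9, |A ∩ B| = 0; needs |A ∩ B| / |A| ≤ 1/5 — true.
(b) A: |A| = 9, |A ∩ B| = 3; needs |A ∩ B| / |A| ≥ 1/3 — true.
(c) C: |A| = 9, |A ∩ B| = 2; needs |A ∩ B| / |A| ≥ 4/5 — false.

2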